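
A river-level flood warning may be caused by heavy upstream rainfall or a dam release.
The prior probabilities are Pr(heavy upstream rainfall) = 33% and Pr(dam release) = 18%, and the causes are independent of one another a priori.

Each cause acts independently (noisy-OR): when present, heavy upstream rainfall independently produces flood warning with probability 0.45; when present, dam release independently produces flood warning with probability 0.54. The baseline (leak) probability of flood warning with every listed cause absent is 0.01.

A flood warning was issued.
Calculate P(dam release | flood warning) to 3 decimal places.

Under noisy-OR, P(flood warning | causes) = 1 − (1−0.01)·∏(1−qᵢ) over the active causes.
Sum P(flood warning|·) weighted by the priors over the 4 (heavy upstream rainfall, dam release) configurations:
  P(flood warning) = 0.01·0.67·0.82 + 0.5446·0.67·0.18 + 0.4555·0.33·0.82 + 0.74953·0.33·0.18
        = 0.005494 + 0.065679 + 0.123258 + 0.044522 = 0.238953
Configurations with dam release contribute 0.110201, so
  P(dam release | flood warning) = 0.110201 / 0.238953 ≈ 0.461

P(dam release | flood warning) ≈ 0.461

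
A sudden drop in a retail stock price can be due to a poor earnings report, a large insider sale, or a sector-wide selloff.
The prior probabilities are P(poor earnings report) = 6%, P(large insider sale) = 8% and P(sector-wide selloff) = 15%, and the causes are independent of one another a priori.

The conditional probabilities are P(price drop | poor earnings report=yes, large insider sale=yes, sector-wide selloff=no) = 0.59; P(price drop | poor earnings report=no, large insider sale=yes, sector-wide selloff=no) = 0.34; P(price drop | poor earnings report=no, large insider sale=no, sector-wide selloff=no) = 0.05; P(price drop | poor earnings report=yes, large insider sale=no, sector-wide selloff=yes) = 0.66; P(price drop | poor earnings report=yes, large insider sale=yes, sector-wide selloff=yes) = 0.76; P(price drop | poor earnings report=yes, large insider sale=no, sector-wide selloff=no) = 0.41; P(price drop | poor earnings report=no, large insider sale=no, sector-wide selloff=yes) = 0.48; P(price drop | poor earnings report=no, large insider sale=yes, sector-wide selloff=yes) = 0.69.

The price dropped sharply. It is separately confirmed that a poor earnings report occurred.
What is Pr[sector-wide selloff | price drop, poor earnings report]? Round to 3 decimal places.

Pr[sector-wide selloff | price drop, poor earnings report] ≈ 0.217

By total probability over the 4 (large insider sale, sector-wide selloff) configurations:
  P(price drop | poor earnings report) = 0.41*0.92*0.85 + 0.66*0.92*0.15 + 0.59*0.08*0.85 + 0.76*0.08*0.15
        = 0.320620 + 0.091080 + 0.040120 + 0.009120 = 0.460940
Keeping only the sector-wide selloff-present terms gives 0.100200, so
  P(sector-wide selloff | price drop, poor earnings report) = 0.100200 / 0.460940 ≈ 0.217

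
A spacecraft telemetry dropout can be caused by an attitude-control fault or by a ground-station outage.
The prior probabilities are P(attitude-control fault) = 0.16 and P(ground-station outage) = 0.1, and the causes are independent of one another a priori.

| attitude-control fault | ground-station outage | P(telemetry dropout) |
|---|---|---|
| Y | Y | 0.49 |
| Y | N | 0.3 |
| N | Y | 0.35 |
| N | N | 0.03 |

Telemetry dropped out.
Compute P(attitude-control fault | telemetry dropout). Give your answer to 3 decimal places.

P(attitude-control fault | telemetry dropout) ≈ 0.495

For the numerator, keep only attitude-control fault=true terms: 0.043200 + 0.007840 = 0.051040
Normalizer over all consistent configurations: 0.03·0.84·0.9 + 0.35·0.84·0.1 + 0.3·0.16·0.9 + 0.49·0.16·0.1 = 0.103120
P(attitude-control fault | telemetry dropout) = 0.051040/0.103120 ≈ 0.495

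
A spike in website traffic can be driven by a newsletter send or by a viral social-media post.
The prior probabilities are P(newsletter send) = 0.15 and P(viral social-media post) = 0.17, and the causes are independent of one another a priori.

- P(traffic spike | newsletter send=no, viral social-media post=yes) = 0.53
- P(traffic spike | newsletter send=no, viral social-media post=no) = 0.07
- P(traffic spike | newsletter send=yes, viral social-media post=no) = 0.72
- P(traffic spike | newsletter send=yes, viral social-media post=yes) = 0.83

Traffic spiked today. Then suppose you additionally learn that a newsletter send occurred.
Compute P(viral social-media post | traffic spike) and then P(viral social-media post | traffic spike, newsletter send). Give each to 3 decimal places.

P(viral social-media post | traffic spike) ≈ 0.413; P(viral social-media post | traffic spike, newsletter send) ≈ 0.191

Numerator (weight on configurations with viral social-media post): 0.076585 + 0.021165 = 0.097750
The normalizing constant is 0.07*0.85*0.83 + 0.53*0.85*0.17 + 0.72*0.15*0.83 + 0.83*0.15*0.17 = 0.236775
P(viral social-media post | traffic spike) = 0.097750/0.236775 ≈ 0.413

With the extra evidence:
P(traffic spike | newsletter send) = 0.72×0.83 + 0.83×0.17 = 0.597600 + 0.141100 = 0.738700
The viral social-media post-present share is 0.83×0.17 = 0.141100.
P(viral social-media post | traffic spike, newsletter send) = 0.141100 / 0.738700 ≈ 0.191
The drop from 0.413 to 0.191 is the explaining-away (discounting) effect.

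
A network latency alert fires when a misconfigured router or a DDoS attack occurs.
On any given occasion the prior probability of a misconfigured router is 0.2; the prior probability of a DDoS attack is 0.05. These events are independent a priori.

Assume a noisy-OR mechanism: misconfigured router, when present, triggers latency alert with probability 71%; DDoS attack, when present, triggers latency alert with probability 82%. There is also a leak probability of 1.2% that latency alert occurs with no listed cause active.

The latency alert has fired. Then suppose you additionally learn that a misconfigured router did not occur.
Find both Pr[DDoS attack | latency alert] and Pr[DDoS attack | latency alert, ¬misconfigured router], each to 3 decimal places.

Pr[DDoS attack | latency alert] ≈ 0.227; Pr[DDoS attack | latency alert, ¬misconfigured router] ≈ 0.783

Under noisy-OR, P(latency alert | causes) = 1 − (1−0.012)·∏(1−qᵢ) over the active causes.
P(latency alert) = 0.012·0.8·0.95 + 0.82216·0.8·0.05 + 0.71348·0.2·0.95 + 0.948426·0.2·0.05 = 0.009120 + 0.032886 + 0.135561 + 0.009484 = 0.187051
Of this, 0.042370 comes from 0.032886 + 0.009484 (the DDoS attack=true cases).
P(DDoS attack | latency alert) = 0.042370 / 0.187051 ≈ 0.227

With the extra evidence:
Weight on DDoS attack=true, given the evidence: 0.82216*0.05 = 0.041108
Normalizer over all consistent configurations: 0.012*0.95 + 0.82216*0.05 = 0.052508
Posterior = 0.041108 / 0.052508 ≈ 0.783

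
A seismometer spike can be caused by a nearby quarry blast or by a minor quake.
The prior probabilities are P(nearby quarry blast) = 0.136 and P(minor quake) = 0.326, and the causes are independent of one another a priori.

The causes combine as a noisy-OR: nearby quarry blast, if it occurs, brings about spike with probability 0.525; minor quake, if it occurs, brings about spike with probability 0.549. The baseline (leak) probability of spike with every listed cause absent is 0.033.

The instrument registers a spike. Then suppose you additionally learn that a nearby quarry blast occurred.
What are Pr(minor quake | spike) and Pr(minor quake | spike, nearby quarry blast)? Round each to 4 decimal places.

Pr(minor quake | spike) ≈ 0.7382; Pr(minor quake | spike, nearby quarry blast) ≈ 0.4150

Under noisy-OR, P(spike | causes) = 1 − (1−0.033)·∏(1−qᵢ) over the active causes.
P(spike) = 0.033*0.864*0.674 + 0.563883*0.864*0.326 + 0.540675*0.136*0.674 + 0.792844*0.136*0.326 = 0.019217 + 0.158826 + 0.049560 + 0.035152 = 0.262755
Restricting to configurations with minor quake present: 0.158826 + 0.035152 = 0.193978.
Hence the posterior is 0.193978/0.262755 ≈ 0.7382.

With the extra evidence:
P(spike | nearby quarry blast) = 0.540675*0.674 + 0.792844*0.326 = 0.364415 + 0.258467 = 0.622882
Of this, 0.258467 comes from 0.792844*0.326 (the minor quake=true cases).
Hence the posterior is 0.258467/0.622882 ≈ 0.4150.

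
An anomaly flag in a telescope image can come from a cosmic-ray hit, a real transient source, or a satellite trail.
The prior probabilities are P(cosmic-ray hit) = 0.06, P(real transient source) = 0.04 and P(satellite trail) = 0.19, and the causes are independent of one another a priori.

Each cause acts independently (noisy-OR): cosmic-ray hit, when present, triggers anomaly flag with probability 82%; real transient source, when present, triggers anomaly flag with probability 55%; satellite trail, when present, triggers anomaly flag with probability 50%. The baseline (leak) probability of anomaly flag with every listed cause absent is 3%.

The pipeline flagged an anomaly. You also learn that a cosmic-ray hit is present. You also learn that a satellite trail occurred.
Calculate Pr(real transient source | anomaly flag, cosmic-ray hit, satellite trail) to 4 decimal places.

Pr(real transient source | anomaly flag, cosmic-ray hit, satellite trail) ≈ 0.0420

Under noisy-OR, P(anomaly flag | causes) = 1 − (1−0.03)·∏(1−qᵢ) over the active causes.
By total probability over both values of real transient source:
  P(anomaly flag | cosmic-ray hit, satellite trail) = 0.9127·0.96 + 0.960715·0.04
        = 0.876192 + 0.038429 = 0.914621
Configurations with real transient source contribute 0.038429, so
  P(real transient source | anomaly flag, cosmic-ray hit, satellite trail) = 0.038429 / 0.914621 ≈ 0.0420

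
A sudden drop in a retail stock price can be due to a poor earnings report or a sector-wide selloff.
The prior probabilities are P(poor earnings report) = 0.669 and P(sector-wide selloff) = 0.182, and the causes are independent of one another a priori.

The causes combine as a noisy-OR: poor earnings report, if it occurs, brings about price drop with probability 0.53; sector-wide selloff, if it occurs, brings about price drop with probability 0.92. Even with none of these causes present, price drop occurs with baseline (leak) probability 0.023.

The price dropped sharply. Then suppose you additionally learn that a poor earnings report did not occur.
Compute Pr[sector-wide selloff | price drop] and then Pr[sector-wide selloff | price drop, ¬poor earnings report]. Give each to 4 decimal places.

Pr[sector-wide selloff | price drop] ≈ 0.3638; Pr[sector-wide selloff | price drop, ¬poor earnings report] ≈ 0.8992

Under noisy-OR, P(price drop | causes) = 1 − (1−0.023)·∏(1−qᵢ) over the active causes.
By total probability over the 4 (poor earnings report, sector-wide selloff) configurations:
  P(price drop) = 0.023*0.331*0.818 + 0.92184*0.331*0.182 + 0.54081*0.669*0.818 + 0.963265*0.669*0.182
        = 0.006227 + 0.055533 + 0.295954 + 0.117285 = 0.474999
Configurations with sector-wide selloff contribute 0.172818, so
  P(sector-wide selloff | price drop) = 0.172818 / 0.474999 ≈ 0.3638

Now also conditioning on poor earnings report≠true:
Numerator (weight on configurations with sector-wide selloff): 0.92184×0.182 = 0.167775
Normalizer over all consistent configurations: 0.023×0.818 + 0.92184×0.182 = 0.186589
P(sector-wide selloff | price drop, ¬poor earnings report) = 0.167775/0.186589 ≈ 0.8992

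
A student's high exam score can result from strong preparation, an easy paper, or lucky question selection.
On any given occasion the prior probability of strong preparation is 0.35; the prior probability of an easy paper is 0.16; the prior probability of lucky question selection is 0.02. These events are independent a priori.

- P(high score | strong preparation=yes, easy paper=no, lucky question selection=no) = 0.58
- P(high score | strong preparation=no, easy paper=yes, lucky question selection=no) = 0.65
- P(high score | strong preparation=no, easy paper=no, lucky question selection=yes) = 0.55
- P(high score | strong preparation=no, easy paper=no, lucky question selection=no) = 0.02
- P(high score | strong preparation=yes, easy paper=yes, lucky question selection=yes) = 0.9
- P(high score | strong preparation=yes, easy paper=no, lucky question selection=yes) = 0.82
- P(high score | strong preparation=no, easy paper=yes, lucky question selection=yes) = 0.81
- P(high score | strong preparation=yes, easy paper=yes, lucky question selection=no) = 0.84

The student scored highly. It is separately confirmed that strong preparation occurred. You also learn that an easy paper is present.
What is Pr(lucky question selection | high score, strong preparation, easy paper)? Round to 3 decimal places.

P(high score | strong preparation, easy paper) = 0.84×0.98 + 0.9×0.02 = 0.823200 + 0.018000 = 0.841200
The lucky question selection-present share is 0.9×0.02 = 0.018000.
So P(lucky question selection | high score, strong preparation, easy paper) = 0.018000/0.841200 ≈ 0.021.

Pr(lucky question selection | high score, strong preparation, easy paper) ≈ 0.021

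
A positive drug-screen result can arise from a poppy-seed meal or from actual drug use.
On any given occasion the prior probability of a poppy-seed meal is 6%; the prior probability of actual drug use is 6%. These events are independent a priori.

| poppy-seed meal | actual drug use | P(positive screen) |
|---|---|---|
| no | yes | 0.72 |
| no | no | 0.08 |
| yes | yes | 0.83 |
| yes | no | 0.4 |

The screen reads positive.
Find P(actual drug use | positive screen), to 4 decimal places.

P(actual drug use | positive screen) ≈ 0.3186

Weight on actual drug use=true, given the evidence: 0.040608 + 0.002988 = 0.043596
The normalizing constant is 0.08·0.94·0.94 + 0.72·0.94·0.06 + 0.4·0.06·0.94 + 0.83·0.06·0.06 = 0.136844
P(actual drug use | positive screen) = 0.043596/0.136844 ≈ 0.3186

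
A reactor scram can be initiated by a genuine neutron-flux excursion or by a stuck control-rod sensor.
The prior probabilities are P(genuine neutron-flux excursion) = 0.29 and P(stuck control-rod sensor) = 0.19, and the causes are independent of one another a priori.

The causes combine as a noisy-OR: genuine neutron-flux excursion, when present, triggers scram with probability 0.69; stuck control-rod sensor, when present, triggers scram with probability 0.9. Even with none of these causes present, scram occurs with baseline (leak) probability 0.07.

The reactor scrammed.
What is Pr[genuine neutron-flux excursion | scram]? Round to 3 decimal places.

Under noisy-OR, P(scram | causes) = 1 − (1−0.07)·∏(1−qᵢ) over the active causes.
P(scram) = 0.07*0.71*0.81 + 0.907*0.71*0.19 + 0.7117*0.29*0.81 + 0.97117*0.29*0.19 = 0.040257 + 0.122354 + 0.167178 + 0.053511 = 0.383300
Restricting to configurations with genuine neutron-flux excursion present: 0.167178 + 0.053511 = 0.220689.
So P(genuine neutron-flux excursion | scram) = 0.220689/0.383300 ≈ 0.576.

Pr[genuine neutron-flux excursion | scram] ≈ 0.576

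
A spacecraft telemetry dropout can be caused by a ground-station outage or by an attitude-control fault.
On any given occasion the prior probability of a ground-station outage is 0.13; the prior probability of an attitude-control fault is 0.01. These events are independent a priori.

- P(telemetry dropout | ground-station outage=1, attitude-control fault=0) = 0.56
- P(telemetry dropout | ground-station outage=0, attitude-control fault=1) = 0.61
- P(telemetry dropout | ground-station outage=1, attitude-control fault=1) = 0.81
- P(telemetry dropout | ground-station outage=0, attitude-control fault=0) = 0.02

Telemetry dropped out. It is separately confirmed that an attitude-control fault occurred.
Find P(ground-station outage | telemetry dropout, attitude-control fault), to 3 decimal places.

P(ground-station outage | telemetry dropout, attitude-control fault) ≈ 0.166

For the numerator, keep only ground-station outage=true terms: 0.81×0.13 = 0.105300
The normalizing constant is 0.61×0.87 + 0.81×0.13 = 0.636000
P(ground-station outage | telemetry dropout, attitude-control fault) = 0.105300/0.636000 ≈ 0.166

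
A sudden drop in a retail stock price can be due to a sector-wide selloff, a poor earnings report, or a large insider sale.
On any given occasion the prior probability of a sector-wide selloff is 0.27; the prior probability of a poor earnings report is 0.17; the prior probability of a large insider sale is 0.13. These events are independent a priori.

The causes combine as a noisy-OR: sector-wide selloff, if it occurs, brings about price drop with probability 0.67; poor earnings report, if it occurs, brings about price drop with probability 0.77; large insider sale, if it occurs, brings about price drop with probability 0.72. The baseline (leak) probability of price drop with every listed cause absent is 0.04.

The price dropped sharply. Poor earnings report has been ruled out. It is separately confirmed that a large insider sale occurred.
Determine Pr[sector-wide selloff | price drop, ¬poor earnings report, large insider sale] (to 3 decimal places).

Pr[sector-wide selloff | price drop, ¬poor earnings report, large insider sale] ≈ 0.316

Under noisy-OR, P(price drop | causes) = 1 − (1−0.04)·∏(1−qᵢ) over the active causes.
Enumerate both values of sector-wide selloff and weight by the priors:
  P(price drop | ¬poor earnings report, large insider sale) = 0.7312*0.73 + 0.911296*0.27
        = 0.533776 + 0.246050 = 0.779826
Keeping only the sector-wide selloff-present terms gives 0.246050, so
  P(sector-wide selloff | price drop, ¬poor earnings report, large insider sale) = 0.246050 / 0.779826 ≈ 0.316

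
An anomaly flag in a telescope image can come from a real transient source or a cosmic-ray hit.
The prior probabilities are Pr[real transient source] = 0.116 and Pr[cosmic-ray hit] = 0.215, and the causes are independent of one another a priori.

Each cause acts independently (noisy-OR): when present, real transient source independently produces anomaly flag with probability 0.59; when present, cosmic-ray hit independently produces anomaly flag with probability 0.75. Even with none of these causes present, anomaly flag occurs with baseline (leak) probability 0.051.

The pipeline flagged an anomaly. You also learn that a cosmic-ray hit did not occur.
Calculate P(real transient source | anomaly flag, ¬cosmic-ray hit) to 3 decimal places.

P(real transient source | anomaly flag, ¬cosmic-ray hit) ≈ 0.611

Under noisy-OR, P(anomaly flag | causes) = 1 − (1−0.051)·∏(1−qᵢ) over the active causes.
For the numerator, keep only real transient source=true terms: 0.61091*0.116 = 0.070866
Denominator P(anomaly flag | ¬cosmic-ray hit): 0.051*0.884 + 0.61091*0.116 = 0.115950
Posterior = 0.070866 / 0.115950 ≈ 0.611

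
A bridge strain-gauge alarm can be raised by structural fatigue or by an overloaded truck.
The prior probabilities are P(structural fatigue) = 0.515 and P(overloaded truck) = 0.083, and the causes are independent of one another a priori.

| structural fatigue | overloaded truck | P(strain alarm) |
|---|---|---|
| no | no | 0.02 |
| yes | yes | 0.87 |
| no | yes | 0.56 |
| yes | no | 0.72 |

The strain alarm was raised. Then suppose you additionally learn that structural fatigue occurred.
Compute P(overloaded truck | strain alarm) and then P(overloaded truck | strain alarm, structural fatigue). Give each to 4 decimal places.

Enumerate the 4 (structural fatigue, overloaded truck) configurations and weight by the priors:
  P(strain alarm) = 0.02·0.485·0.917 + 0.56·0.485·0.083 + 0.72·0.515·0.917 + 0.87·0.515·0.083
        = 0.008895 + 0.022543 + 0.340024 + 0.037188 = 0.408650
The terms with overloaded truck present sum to 0.059731, so
  P(overloaded truck | strain alarm) = 0.059731 / 0.408650 ≈ 0.1462

Now also conditioning on structural fatigue=true:
Enumerate both values of overloaded truck and weight by the priors:
  P(strain alarm | structural fatigue) = 0.72×0.917 + 0.87×0.083
        = 0.660240 + 0.072210 = 0.732450
The terms with overloaded truck present sum to 0.072210, so
  P(overloaded truck | strain alarm, structural fatigue) = 0.072210 / 0.732450 ≈ 0.0986
Conditioning on structural fatigue lowers the posterior on overloaded truck: the classic explaining-away effect in a common-effect structure.

P(overloaded truck | strain alarm) ≈ 0.1462; P(overloaded truck | strain alarm, structural fatigue) ≈ 0.0986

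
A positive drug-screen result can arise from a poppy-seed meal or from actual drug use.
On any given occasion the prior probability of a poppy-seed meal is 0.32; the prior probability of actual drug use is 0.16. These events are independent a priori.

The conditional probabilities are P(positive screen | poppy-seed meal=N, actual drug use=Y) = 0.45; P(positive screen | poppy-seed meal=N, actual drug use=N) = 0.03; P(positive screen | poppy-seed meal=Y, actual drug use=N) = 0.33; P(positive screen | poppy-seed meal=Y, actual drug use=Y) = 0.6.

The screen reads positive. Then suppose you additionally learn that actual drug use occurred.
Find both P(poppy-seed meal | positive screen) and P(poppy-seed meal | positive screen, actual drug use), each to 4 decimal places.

P(poppy-seed meal | positive screen) ≈ 0.6437; P(poppy-seed meal | positive screen, actual drug use) ≈ 0.3855

P(positive screen) = 0.03×0.68×0.84 + 0.45×0.68×0.16 + 0.33×0.32×0.84 + 0.6×0.32×0.16 = 0.017136 + 0.048960 + 0.088704 + 0.030720 = 0.185520
Restricting to configurations with poppy-seed meal present: 0.088704 + 0.030720 = 0.119424.
So P(poppy-seed meal | positive screen) = 0.119424/0.185520 ≈ 0.6437.

With the extra evidence:
For the numerator, keep only poppy-seed meal=true terms: 0.6×0.32 = 0.192000
Denominator P(positive screen | actual drug use): 0.45×0.68 + 0.6×0.32 = 0.498000
P(poppy-seed meal | positive screen, actual drug use) = 0.192000/0.498000 ≈ 0.3855
— actual drug use explains away the evidence for poppy-seed meal.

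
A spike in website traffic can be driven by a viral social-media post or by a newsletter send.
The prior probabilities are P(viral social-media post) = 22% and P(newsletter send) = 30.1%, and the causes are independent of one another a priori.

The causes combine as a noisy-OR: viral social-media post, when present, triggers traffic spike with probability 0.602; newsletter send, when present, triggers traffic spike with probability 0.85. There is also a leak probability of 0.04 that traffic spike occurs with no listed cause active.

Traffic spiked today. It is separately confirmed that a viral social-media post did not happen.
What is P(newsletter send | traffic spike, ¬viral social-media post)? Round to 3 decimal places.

Under noisy-OR, P(traffic spike | causes) = 1 − (1−0.04)·∏(1−qᵢ) over the active causes.
Numerator (weight on configurations with newsletter send): 0.856×0.301 = 0.257656
Denominator P(traffic spike | ¬viral social-media post): 0.04×0.699 + 0.856×0.301 = 0.285616
P(newsletter send | traffic spike, ¬viral social-media post) = 0.257656/0.285616 ≈ 0.902

P(newsletter send | traffic spike, ¬viral social-media post) ≈ 0.902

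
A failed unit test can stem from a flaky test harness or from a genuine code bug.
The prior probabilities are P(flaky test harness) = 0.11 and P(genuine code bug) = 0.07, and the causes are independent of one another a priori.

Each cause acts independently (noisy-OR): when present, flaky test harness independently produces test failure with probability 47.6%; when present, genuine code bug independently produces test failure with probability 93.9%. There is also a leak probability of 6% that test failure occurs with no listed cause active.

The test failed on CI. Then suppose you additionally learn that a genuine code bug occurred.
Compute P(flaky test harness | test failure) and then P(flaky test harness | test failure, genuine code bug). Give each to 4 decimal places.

P(flaky test harness | test failure) ≈ 0.3539; P(flaky test harness | test failure, genuine code bug) ≈ 0.1128

Under noisy-OR, P(test failure | causes) = 1 − (1−0.06)·∏(1−qᵢ) over the active causes.
Sum P(test failure|·) weighted by the priors over the 4 (flaky test harness, genuine code bug) configurations:
  P(test failure) = 0.06×0.89×0.93 + 0.94266×0.89×0.07 + 0.50744×0.11×0.93 + 0.969954×0.11×0.07
        = 0.049662 + 0.058728 + 0.051911 + 0.007469 = 0.167770
Configurations with flaky test harness contribute 0.059380, so
  P(flaky test harness | test failure) = 0.059380 / 0.167770 ≈ 0.3539

Now also conditioning on genuine code bug=true:
By total probability over both values of flaky test harness:
  P(test failure | genuine code bug) = 0.94266*0.89 + 0.969954*0.11
        = 0.838967 + 0.106695 = 0.945662
Configurations with flaky test harness contribute 0.106695, so
  P(flaky test harness | test failure, genuine code bug) = 0.106695 / 0.945662 ≈ 0.1128
— genuine code bug explains away the evidence for flaky test harness.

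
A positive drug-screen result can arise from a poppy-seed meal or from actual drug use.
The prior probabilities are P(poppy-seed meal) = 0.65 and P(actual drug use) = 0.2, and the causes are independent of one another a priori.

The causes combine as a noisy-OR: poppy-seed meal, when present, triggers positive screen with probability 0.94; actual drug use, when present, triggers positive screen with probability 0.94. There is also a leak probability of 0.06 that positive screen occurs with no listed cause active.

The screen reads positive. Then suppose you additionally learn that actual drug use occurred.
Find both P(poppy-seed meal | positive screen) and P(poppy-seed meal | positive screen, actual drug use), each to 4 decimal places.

Under noisy-OR, P(positive screen | causes) = 1 − (1−0.06)·∏(1−qᵢ) over the active causes.
Enumerate the 4 (poppy-seed meal, actual drug use) configurations and weight by the priors:
  P(positive screen) = 0.06×0.35×0.8 + 0.9436×0.35×0.2 + 0.9436×0.65×0.8 + 0.996616×0.65×0.2
        = 0.016800 + 0.066052 + 0.490672 + 0.129560 = 0.703084
The terms with poppy-seed meal present sum to 0.620232, so
  P(poppy-seed meal | positive screen) = 0.620232 / 0.703084 ≈ 0.8822

Now condition on the additional information:
P(positive screen | actual drug use) = 0.9436*0.35 + 0.996616*0.65 = 0.330260 + 0.647800 = 0.978060
The poppy-seed meal-present share is 0.996616*0.65 = 0.647800.
Hence the posterior is 0.647800/0.978060 ≈ 0.6623.
This is intercausal reasoning (explaining away): once actual drug use accounts for the positive screen, poppy-seed meal becomes less likely.

P(poppy-seed meal | positive screen) ≈ 0.8822; P(poppy-seed meal | positive screen, actual drug use) ≈ 0.6623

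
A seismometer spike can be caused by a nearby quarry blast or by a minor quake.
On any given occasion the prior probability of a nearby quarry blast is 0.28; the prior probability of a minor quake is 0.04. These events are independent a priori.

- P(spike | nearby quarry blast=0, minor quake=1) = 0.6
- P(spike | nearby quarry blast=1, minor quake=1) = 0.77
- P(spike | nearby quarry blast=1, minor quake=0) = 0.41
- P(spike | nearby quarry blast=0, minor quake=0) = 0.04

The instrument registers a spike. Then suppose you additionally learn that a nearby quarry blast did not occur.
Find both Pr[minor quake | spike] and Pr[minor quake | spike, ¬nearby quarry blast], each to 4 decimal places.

P(spike) = 0.04·0.72·0.96 + 0.6·0.72·0.04 + 0.41·0.28·0.96 + 0.77·0.28·0.04 = 0.027648 + 0.017280 + 0.110208 + 0.008624 = 0.163760
Restricting to configurations with minor quake present: 0.017280 + 0.008624 = 0.025904.
P(minor quake | spike) = 0.025904 / 0.163760 ≈ 0.1582

With the extra evidence:
Weight on minor quake=true, given the evidence: 0.6×0.04 = 0.024000
The normalizing constant is 0.04×0.96 + 0.6×0.04 = 0.062400
Posterior = 0.024000 / 0.062400 ≈ 0.3846

Pr[minor quake | spike] ≈ 0.1582; Pr[minor quake | spike, ¬nearby quarry blast] ≈ 0.3846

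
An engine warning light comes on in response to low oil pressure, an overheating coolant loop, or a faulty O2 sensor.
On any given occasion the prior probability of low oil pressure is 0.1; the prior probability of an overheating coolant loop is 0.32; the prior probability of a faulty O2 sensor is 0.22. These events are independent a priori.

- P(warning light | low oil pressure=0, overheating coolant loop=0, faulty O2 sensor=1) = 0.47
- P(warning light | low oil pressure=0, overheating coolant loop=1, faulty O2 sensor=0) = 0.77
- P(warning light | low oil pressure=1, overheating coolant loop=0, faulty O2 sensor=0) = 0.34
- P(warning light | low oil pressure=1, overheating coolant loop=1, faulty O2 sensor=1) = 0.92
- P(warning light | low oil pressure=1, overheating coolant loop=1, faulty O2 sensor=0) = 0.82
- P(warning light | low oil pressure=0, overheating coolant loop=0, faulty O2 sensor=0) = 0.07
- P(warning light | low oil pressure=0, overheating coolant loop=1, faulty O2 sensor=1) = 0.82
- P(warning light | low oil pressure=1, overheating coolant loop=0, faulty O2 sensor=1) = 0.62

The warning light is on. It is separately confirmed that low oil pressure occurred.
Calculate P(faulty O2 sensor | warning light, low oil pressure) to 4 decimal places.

P(faulty O2 sensor | warning light, low oil pressure) ≈ 0.2903

For the numerator, keep only faulty O2 sensor=true terms: 0.092752 + 0.064768 = 0.157520
The normalizing constant is 0.34·0.68·0.78 + 0.62·0.68·0.22 + 0.82·0.32·0.78 + 0.92·0.32·0.22 = 0.542528
P(faulty O2 sensor | warning light, low oil pressure) = 0.157520/0.542528 ≈ 0.2903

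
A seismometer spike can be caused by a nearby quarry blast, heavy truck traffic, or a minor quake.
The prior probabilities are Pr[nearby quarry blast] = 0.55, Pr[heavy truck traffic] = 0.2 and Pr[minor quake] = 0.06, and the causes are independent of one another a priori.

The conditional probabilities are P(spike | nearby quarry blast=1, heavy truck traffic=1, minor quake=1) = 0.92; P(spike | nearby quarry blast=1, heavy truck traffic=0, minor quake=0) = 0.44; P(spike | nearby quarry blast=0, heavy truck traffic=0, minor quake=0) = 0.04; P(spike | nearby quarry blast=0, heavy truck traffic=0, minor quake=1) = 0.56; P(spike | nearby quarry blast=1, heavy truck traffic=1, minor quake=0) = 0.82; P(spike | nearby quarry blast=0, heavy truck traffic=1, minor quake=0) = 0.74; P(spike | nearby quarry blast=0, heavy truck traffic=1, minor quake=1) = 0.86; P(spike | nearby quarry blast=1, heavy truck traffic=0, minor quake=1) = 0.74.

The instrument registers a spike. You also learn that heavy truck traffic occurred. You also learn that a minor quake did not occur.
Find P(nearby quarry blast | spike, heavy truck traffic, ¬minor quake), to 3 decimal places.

P(nearby quarry blast | spike, heavy truck traffic, ¬minor quake) ≈ 0.575

P(spike | heavy truck traffic, ¬minor quake) = 0.74*0.45 + 0.82*0.55 = 0.333000 + 0.451000 = 0.784000
Restricting to configurations with nearby quarry blast present: 0.82*0.55 = 0.451000.
P(nearby quarry blast | spike, heavy truck traffic, ¬minor quake) = 0.451000 / 0.784000 ≈ 0.575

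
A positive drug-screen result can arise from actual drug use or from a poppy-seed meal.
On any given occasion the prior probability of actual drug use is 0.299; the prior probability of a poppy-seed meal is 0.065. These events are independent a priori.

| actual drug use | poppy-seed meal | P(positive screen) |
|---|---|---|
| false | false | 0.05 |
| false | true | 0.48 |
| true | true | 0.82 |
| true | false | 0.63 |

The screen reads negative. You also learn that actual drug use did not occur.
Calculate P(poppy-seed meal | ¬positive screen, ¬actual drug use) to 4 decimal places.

Sum P(¬positive screen|·) weighted by the priors over both values of poppy-seed meal:
  P(¬positive screen | ¬actual drug use) = 0.95×0.935 + 0.52×0.065
        = 0.888250 + 0.033800 = 0.922050
The terms with poppy-seed meal present sum to 0.033800, so
  P(poppy-seed meal | ¬positive screen, ¬actual drug use) = 0.033800 / 0.922050 ≈ 0.0367

P(poppy-seed meal | ¬positive screen, ¬actual drug use) ≈ 0.0367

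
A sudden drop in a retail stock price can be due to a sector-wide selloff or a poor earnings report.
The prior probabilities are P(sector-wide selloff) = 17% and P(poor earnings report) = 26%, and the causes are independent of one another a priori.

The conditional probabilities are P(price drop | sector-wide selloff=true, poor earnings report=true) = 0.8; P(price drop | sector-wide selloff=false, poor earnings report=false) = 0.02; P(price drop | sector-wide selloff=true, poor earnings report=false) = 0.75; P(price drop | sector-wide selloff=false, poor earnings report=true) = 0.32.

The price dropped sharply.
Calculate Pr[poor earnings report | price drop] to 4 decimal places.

P(price drop) = 0.02·0.83·0.74 + 0.32·0.83·0.26 + 0.75·0.17·0.74 + 0.8·0.17·0.26 = 0.012284 + 0.069056 + 0.094350 + 0.035360 = 0.211050
Restricting to configurations with poor earnings report present: 0.069056 + 0.035360 = 0.104416.
P(poor earnings report | price drop) = 0.104416 / 0.211050 ≈ 0.4947

Pr[poor earnings report | price drop] ≈ 0.4947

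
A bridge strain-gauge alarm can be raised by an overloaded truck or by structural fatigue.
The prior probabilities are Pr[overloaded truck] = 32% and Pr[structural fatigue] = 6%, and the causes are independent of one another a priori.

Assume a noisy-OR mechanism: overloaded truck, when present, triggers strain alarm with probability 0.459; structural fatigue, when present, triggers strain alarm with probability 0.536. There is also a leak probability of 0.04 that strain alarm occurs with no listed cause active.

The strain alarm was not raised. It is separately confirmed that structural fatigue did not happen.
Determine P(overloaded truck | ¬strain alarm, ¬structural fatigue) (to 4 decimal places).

Under noisy-OR, P(strain alarm | causes) = 1 − (1−0.04)·∏(1−qᵢ) over the active causes.
P(¬strain alarm | ¬structural fatigue) = 0.96·0.68 + 0.51936·0.32 = 0.652800 + 0.166195 = 0.818995
Restricting to configurations with overloaded truck present: 0.51936·0.32 = 0.166195.
P(overloaded truck | ¬strain alarm, ¬structural fatigue) = 0.166195 / 0.818995 ≈ 0.2029

P(overloaded truck | ¬strain alarm, ¬structural fatigue) ≈ 0.2029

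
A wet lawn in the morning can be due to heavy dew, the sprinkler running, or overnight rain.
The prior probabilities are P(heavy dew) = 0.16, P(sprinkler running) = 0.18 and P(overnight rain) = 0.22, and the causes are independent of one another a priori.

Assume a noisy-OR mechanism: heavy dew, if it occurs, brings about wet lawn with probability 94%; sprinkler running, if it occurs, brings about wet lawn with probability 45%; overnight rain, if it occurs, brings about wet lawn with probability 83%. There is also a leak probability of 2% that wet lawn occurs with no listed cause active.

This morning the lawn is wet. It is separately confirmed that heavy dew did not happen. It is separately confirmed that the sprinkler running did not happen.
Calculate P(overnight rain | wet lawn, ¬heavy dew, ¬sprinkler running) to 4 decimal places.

Under noisy-OR, P(wet lawn | causes) = 1 − (1−0.02)·∏(1−qᵢ) over the active causes.
P(wet lawn | ¬heavy dew, ¬sprinkler running) = 0.02·0.78 + 0.8334·0.22 = 0.015600 + 0.183348 = 0.198948
Of this, 0.183348 comes from 0.8334·0.22 (the overnight rain=true cases).
So P(overnight rain | wet lawn, ¬heavy dew, ¬sprinkler running) = 0.183348/0.198948 ≈ 0.9216.

P(overnight rain | wet lawn, ¬heavy dew, ¬sprinkler running) ≈ 0.9216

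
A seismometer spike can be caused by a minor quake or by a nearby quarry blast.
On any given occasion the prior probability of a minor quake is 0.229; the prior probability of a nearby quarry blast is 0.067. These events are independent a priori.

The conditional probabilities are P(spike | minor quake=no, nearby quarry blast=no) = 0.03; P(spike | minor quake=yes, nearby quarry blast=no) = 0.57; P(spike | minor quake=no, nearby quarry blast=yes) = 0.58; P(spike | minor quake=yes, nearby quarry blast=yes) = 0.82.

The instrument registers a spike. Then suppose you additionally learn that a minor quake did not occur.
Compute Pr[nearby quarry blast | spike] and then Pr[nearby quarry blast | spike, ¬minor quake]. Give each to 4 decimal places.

Pr[nearby quarry blast | spike] ≈ 0.2288; Pr[nearby quarry blast | spike, ¬minor quake] ≈ 0.5813

For the numerator, keep only nearby quarry blast=true terms: 0.029961 + 0.012581 = 0.042542
Denominator P(spike): 0.03*0.771*0.933 + 0.58*0.771*0.067 + 0.57*0.229*0.933 + 0.82*0.229*0.067 = 0.185906
Posterior = 0.042542 / 0.185906 ≈ 0.2288

Now also conditioning on minor quake≠true:
For the numerator, keep only nearby quarry blast=true terms: 0.58*0.067 = 0.038860
Denominator P(spike | ¬minor quake): 0.03*0.933 + 0.58*0.067 = 0.066850
P(nearby quarry blast | spike, ¬minor quake) = 0.038860/0.066850 ≈ 0.5813
With minor quake excluded, nearby quarry blast must carry more of the explanatory weight for the spike.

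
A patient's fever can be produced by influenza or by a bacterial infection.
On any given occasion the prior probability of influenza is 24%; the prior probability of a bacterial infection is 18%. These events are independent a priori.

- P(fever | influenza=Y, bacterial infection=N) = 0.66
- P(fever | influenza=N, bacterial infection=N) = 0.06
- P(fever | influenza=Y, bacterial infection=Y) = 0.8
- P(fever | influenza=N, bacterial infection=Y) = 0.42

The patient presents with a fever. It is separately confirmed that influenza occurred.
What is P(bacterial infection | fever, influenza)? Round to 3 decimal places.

P(bacterial infection | fever, influenza) ≈ 0.210

Sum P(fever|·) weighted by the priors over both values of bacterial infection:
  P(fever | influenza) = 0.66*0.82 + 0.8*0.18
        = 0.541200 + 0.144000 = 0.685200
Configurations with bacterial infection contribute 0.144000, so
  P(bacterial infection | fever, influenza) = 0.144000 / 0.685200 ≈ 0.210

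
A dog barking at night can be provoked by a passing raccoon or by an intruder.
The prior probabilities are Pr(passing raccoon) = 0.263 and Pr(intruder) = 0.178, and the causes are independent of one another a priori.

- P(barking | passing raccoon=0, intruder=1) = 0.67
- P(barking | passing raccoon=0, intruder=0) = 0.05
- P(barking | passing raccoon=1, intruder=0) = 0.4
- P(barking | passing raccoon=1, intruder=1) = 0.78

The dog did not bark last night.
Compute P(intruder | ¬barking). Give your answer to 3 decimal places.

By total probability over the 4 (passing raccoon, intruder) configurations:
  P(¬barking) = 0.95×0.737×0.822 + 0.33×0.737×0.178 + 0.6×0.263×0.822 + 0.22×0.263×0.178
        = 0.575523 + 0.043291 + 0.129712 + 0.010299 = 0.758825
The terms with intruder present sum to 0.053590, so
  P(intruder | ¬barking) = 0.053590 / 0.758825 ≈ 0.071

P(intruder | ¬barking) ≈ 0.071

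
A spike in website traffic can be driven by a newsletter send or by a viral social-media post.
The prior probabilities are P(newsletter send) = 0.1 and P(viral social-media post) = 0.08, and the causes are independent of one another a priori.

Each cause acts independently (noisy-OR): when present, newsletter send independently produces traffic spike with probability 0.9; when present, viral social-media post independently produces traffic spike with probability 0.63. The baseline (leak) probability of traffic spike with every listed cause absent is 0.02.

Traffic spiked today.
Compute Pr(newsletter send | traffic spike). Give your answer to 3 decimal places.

Pr(newsletter send | traffic spike) ≈ 0.592

Under noisy-OR, P(traffic spike | causes) = 1 − (1−0.02)·∏(1−qᵢ) over the active causes.
P(traffic spike) = 0.02×0.9×0.92 + 0.6374×0.9×0.08 + 0.902×0.1×0.92 + 0.96374×0.1×0.08 = 0.016560 + 0.045893 + 0.082984 + 0.007710 = 0.153147
Restricting to configurations with newsletter send present: 0.082984 + 0.007710 = 0.090694.
Hence the posterior is 0.090694/0.153147 ≈ 0.592.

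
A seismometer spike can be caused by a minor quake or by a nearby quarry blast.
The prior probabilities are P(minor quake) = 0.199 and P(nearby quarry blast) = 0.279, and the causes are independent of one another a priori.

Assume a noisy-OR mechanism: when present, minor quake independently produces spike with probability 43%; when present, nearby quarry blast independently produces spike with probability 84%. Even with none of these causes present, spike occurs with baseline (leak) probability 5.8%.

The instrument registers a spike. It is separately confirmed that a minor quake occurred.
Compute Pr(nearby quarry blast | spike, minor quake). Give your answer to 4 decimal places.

Under noisy-OR, P(spike | causes) = 1 − (1−0.058)·∏(1−qᵢ) over the active causes.
Weight on nearby quarry blast=true, given the evidence: 0.91409·0.279 = 0.255031
The normalizing constant is 0.46306·0.721 + 0.91409·0.279 = 0.588897
P(nearby quarry blast | spike, minor quake) = 0.255031/0.588897 ≈ 0.4331

Pr(nearby quarry blast | spike, minor quake) ≈ 0.4331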